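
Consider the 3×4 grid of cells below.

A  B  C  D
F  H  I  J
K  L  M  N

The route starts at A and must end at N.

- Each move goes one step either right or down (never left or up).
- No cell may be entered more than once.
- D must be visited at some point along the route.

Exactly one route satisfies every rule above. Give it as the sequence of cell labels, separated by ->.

Moves only go right or down, so the column and row indices never decrease.
Route from A: 3× right (reaching D), 2× down (reaching N) — 5 moves in all.
Check: all required cells visited.

A -> B -> C -> D -> J -> N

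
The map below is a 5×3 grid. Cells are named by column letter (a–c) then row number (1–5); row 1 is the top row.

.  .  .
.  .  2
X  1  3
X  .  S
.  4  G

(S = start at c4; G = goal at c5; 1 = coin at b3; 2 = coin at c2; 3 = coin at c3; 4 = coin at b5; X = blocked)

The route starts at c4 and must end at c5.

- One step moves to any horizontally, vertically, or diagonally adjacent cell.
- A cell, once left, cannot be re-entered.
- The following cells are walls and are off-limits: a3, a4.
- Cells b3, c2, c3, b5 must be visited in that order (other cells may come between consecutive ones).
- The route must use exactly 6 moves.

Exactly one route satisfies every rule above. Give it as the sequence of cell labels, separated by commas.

The waypoints must appear in the order b3, c2, c3, b5, with no cell reused.
Route from c4: up-left to b3, up-right to c2, down to c3, down-left to b4, down to b5, right to c5 — 6 moves in all.
Check: order respected (1 at step 1, 2 at step 2, 3 at step 3, 4 at step 5); 6 moves as required.

c4, b3, c2, c3, b4, b5, c5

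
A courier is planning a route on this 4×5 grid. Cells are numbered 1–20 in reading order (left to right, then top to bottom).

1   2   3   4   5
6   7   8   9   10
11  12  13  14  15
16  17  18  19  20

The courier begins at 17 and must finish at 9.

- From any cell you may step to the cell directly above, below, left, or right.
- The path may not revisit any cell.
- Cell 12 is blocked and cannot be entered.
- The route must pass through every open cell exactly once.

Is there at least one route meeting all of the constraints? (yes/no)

yes

One route that works: 17 → 16 → 11 → 6 → 1 → 2 → 7 → 8 → 3 → 4 → 5 → 10 → 15 → 20 → 19 → 18 → 13 → 14 → 9.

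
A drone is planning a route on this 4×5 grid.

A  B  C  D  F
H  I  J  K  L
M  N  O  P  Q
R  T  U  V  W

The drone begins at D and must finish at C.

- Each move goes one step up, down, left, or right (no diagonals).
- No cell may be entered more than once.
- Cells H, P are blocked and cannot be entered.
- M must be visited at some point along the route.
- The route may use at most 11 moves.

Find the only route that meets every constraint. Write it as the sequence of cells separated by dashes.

The budget equals the shortest possible length, so every move has to be on a shortest route through the required cells.
Route from D: down 1 to K, left 1 to J, down 2 to U, left 2 to R, up 1 to M, right 1 to N, up 2 to B, right 1 to C — 11 moves in all.
Check: all required cells visited; 11 ≤ 11 moves.

D - K - J - O - U - T - R - M - N - I - B - C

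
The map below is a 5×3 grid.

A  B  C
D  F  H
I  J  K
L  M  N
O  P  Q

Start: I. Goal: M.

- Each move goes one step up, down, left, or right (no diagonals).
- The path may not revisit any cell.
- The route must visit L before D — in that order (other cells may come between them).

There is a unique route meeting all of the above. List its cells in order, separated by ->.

I -> L -> O -> P -> Q -> N -> K -> H -> C -> B -> A -> D -> F -> J -> M

The waypoints must appear in the order L, D, with no cell reused.
Route from I: down 2 to O, right 2 to Q, up 4 to C, left 2 to A, down 1 to D, right 1 to F, down 2 to M — 14 moves in all.
Check: order respected (L at step 1, D at step 11).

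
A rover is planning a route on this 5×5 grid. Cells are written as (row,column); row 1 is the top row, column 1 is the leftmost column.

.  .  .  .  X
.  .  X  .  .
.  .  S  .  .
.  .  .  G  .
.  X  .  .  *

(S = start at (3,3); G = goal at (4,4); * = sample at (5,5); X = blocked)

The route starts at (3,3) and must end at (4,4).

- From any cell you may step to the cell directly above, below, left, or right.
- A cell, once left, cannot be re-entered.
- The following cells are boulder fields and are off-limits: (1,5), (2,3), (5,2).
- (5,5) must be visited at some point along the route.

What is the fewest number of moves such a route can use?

6

Any route passes through (5,5) somewhere between (3,3) and (4,4). Summing Manhattan distances along the two legs ((3,3) → (5,5) → (4,4)) gives a lower bound of 4 + 2 = 6 moves.
A route of 6 moves achieves this: (3,3) → (4,3) → (5,3) → (5,4) → (5,5) → (4,5) → (4,4).
Since 6 matches the lower bound, it is optimal.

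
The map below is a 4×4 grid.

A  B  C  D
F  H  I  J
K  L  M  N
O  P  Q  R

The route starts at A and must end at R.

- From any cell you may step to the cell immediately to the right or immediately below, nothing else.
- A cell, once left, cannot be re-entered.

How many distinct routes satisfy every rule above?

20

A right/down-only route from A to R makes exactly 3 down-moves and 3 right-moves in some order.
With no other constraints that would be C(6,3) = 20 routes.
That gives 20 routes.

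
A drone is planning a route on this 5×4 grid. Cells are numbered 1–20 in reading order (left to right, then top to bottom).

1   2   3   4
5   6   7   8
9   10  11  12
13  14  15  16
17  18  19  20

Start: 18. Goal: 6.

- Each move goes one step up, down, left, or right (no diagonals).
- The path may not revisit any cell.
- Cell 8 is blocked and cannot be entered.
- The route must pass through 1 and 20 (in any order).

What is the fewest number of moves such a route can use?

11

Any route passes through 1 and 20 in some order between 18 and 6. Summing Manhattan distances along each leg and taking the cheapest ordering (18 → 20 → 1 → 6) gives a lower bound of 2 + 7 + 2 = 11 moves.
A route of 11 moves achieves this: 18 → 19 → 20 → 16 → 12 → 11 → 7 → 3 → 2 → 1 → 5 → 6.
Since 11 matches the lower bound, it is optimal.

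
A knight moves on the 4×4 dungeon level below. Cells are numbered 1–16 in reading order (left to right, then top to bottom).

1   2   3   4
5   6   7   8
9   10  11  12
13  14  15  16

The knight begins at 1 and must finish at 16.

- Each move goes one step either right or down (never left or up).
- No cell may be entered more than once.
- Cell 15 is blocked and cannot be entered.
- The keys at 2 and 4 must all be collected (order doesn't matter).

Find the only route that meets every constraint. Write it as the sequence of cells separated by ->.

Moves only go right or down, so the column and row indices never decrease.
Route from 1: 3× right (reaching 4), 3× down (reaching 16) — 6 moves in all.
Check: all required cells visited.

1 -> 2 -> 3 -> 4 -> 8 -> 12 -> 16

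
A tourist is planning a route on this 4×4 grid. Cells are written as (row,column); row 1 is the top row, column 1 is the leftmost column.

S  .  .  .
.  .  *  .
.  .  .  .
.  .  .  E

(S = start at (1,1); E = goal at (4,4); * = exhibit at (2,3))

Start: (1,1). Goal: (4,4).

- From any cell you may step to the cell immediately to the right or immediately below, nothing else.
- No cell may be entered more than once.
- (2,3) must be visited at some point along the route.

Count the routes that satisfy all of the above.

9

A right/down-only route from (1,1) to (4,4) makes exactly 3 down-moves and 3 right-moves in some order.
With no other constraints that would be C(6,3) = 20 routes.
Split at (2,3) and multiply the segment counts: (1,1)→(2,3): 3; (2,3)→(4,4): 3; product = 9.
That gives 9 routes.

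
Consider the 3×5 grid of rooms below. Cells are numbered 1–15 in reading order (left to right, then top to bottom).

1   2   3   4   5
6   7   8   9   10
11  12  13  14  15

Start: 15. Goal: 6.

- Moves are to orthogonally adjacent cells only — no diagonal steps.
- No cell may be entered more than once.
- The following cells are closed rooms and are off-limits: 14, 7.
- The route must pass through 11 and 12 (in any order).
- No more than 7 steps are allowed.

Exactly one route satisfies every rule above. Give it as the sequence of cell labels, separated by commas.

15, 10, 9, 8, 13, 12, 11, 6

The 7-move cap with required stops at 11, 12 leaves no slack for detours.
Route from 15: up to 10, 2× left (reaching 8), down to 13, 2× left (reaching 11), up to 6 — 7 moves in all.
Check: all required cells visited; 7 ≤ 7 moves.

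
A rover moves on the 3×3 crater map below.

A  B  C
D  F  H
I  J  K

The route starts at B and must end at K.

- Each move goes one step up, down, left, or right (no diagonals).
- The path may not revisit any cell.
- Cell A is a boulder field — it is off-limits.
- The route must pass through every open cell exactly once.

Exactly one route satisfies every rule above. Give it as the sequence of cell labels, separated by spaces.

Need to visit all 8 open cells exactly once, starting at B and ending at K.
Cell I has only two open neighbours (D and J), so the path must pass straight through it: one of those is the cell it's entered from and the other is where it exits.
Route from B: right 1 to C, down 1 to H, left 2 to D, down 1 to I, right 2 to K — 7 moves in all.
Check: all 8 open cells covered.

B C H F D I J K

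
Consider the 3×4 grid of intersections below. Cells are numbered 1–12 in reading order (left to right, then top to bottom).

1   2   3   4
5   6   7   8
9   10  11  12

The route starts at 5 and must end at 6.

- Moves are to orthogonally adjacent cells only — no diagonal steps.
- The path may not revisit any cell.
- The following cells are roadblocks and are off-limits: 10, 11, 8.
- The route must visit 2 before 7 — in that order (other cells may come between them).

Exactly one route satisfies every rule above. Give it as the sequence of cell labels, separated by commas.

The waypoints must appear in the order 2, 7, with no cell reused.
Route from 5: up to 1, 2× right (reaching 3), down to 7, left to 6 — 5 moves in all.
Check: order respected (2 at step 2, 7 at step 4).

5, 1, 2, 3, 7, 6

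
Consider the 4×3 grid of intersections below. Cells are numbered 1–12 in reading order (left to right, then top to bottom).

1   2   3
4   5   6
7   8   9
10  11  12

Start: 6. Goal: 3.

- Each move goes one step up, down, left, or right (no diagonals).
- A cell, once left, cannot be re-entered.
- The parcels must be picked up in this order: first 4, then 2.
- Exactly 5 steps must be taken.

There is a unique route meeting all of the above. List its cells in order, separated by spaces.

6 5 4 1 2 3

The waypoints must appear in the order 4, 2, with no cell reused.
Route from 6: 2× left (reaching 4), up to 1, 2× right (reaching 3) — 5 moves in all.
Check: order respected (4 at step 2, 2 at step 4); 5 moves as required.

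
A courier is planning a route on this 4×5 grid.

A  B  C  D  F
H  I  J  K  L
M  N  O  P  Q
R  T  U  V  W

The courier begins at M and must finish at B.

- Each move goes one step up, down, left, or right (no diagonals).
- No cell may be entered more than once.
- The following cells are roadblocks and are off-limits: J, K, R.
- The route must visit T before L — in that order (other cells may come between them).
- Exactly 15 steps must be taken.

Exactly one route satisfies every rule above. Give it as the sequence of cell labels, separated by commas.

M, H, I, N, T, U, O, P, V, W, Q, L, F, D, C, B

The waypoints must appear in the order T, L, with no cell reused.
Route from M: up 1 to H, right 1 to I, down 2 to T, right 1 to U, up 1 to O, right 1 to P, down 1 to V, right 1 to W, up 3 to F, left 3 to B — 15 moves in all.
Check: order respected (T at step 4, L at step 11); 15 moves as required.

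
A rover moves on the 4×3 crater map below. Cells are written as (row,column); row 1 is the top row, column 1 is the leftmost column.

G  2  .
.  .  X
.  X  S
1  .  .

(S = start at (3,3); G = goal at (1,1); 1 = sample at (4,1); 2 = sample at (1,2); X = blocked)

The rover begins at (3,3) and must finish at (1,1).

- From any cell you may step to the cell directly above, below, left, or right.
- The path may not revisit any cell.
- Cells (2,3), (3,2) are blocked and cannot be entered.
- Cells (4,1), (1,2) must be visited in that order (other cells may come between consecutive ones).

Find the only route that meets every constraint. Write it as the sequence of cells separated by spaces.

The waypoints must appear in the order (4,1), (1,2), with no cell reused.
Route from (3,3): down to (4,3), 2× left (reaching (4,1)), 2× up (reaching (2,1)), right to (2,2), up to (1,2), left to (1,1) — 8 moves in all.
Check: order respected (1 at step 3, 2 at step 7).

(3,3) (4,3) (4,2) (4,1) (3,1) (2,1) (2,2) (1,2) (1,1)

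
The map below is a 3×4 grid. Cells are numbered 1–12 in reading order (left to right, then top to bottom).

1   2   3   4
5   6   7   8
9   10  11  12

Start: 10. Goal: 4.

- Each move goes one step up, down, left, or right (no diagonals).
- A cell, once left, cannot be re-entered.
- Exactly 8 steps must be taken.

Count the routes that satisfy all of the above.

Need simple routes of exactly 8 moves from 10 to 4 (Manhattan distance 4, so 2 moves are spent on a detour and 2 undoing it).
Branch systematically from the start, pruning whenever the remaining move budget drops below the Manhattan distance to 4 or differs from it in parity. Grouping the completions by first move — via 6: 2; via 9: 5; via 11: 2 — and summing: 2 + 5 + 2 = 9.
That gives 9 routes.

9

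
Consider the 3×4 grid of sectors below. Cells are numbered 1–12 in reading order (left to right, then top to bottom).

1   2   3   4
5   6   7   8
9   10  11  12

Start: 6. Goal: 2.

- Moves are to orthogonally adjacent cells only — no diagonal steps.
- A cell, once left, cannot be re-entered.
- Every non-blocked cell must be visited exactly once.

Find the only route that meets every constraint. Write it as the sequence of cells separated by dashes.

6 - 7 - 3 - 4 - 8 - 12 - 11 - 10 - 9 - 5 - 1 - 2

Need to visit all 12 open cells exactly once, starting at 6 and ending at 2.
Cell 9 has only two open neighbours (5 and 10), so the path must pass straight through it: one of those is the cell it's entered from and the other is where it exits.
Route from 6: right to 7, up to 3, right to 4, 2× down (reaching 12), 3× left (reaching 9), 2× up (reaching 1), right to 2 — 11 moves in all.
Check: all 12 open cells covered.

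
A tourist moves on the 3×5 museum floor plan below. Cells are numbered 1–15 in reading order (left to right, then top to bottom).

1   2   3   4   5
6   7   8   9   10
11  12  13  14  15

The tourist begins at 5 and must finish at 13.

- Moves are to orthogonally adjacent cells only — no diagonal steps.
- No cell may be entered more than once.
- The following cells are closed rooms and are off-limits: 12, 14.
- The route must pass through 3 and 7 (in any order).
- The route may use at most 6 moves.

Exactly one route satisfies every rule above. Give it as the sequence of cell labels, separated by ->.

5 -> 4 -> 3 -> 2 -> 7 -> 8 -> 13

Any route must reach 3 and 7 and still end at 13 within 6 moves, so the order of the required stops is forced.
Route from 5: left 3 to 2, down 1 to 7, right 1 to 8, down 1 to 13 — 6 moves in all.
Check: all required cells visited; 6 ≤ 6 moves.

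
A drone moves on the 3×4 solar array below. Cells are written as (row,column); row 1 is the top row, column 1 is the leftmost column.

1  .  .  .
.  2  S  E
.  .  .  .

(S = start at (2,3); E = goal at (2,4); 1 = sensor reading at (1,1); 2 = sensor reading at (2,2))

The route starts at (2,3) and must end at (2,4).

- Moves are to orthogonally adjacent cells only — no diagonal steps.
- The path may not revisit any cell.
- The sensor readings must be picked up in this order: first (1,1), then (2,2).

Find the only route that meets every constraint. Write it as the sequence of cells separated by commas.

(2,3), (1,3), (1,2), (1,1), (2,1), (2,2), (3,2), (3,3), (3,4), (2,4)

The waypoints must appear in the order (1,1), (2,2), with no cell reused.
Route from (2,3): up 1 to (1,3), left 2 to (1,1), down 1 to (2,1), right 1 to (2,2), down 1 to (3,2), right 2 to (3,4), up 1 to (2,4) — 9 moves in all.
Check: order respected (1 at step 3, 2 at step 5).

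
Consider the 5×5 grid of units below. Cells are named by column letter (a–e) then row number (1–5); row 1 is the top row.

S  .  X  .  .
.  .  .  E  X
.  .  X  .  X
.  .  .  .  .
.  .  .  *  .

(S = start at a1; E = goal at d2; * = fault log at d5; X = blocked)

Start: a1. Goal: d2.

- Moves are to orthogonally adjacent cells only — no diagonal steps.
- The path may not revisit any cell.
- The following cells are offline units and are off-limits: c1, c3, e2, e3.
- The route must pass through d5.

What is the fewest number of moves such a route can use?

Any route passes through d5 somewhere between a1 and d2. Summing Manhattan distances along the two legs (a1 → d5 → d2) gives a lower bound of 7 + 3 = 10 moves.
A route of 10 moves achieves this: a1 → a2 → a3 → a4 → a5 → b5 → c5 → d5 → d4 → d3 → d2.
Since 10 matches the lower bound, it is optimal.

10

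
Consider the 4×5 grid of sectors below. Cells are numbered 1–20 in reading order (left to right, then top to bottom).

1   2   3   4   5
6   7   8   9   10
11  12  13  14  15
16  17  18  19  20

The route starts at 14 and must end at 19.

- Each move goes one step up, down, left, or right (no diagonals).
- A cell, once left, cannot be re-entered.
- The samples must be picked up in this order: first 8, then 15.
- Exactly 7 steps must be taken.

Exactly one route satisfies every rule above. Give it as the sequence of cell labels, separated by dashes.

14 - 13 - 8 - 9 - 10 - 15 - 20 - 19

The waypoints must appear in the order 8, 15, with no cell reused.
Route from 14: left to 13, up to 8, 2× right (reaching 10), 2× down (reaching 20), left to 19 — 7 moves in all.
Check: order respected (8 at step 2, 15 at step 5); 7 moves as required.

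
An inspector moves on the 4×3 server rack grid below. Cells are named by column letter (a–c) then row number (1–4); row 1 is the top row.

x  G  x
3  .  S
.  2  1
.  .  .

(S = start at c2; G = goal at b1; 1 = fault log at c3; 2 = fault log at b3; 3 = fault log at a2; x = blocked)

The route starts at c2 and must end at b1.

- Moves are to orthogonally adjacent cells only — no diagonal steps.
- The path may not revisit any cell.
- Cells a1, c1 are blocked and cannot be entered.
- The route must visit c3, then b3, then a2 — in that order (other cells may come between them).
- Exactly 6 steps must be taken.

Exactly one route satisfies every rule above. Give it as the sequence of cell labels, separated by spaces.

c2 c3 b3 a3 a2 b2 b1

The waypoints must appear in the order c3, b3, a2, with no cell reused.
Route from c2: down 1 to c3, left 2 to a3, up 1 to a2, right 1 to b2, up 1 to b1 — 6 moves in all.
Check: order respected (1 at step 1, 2 at step 2, 3 at step 4); 6 moves as required.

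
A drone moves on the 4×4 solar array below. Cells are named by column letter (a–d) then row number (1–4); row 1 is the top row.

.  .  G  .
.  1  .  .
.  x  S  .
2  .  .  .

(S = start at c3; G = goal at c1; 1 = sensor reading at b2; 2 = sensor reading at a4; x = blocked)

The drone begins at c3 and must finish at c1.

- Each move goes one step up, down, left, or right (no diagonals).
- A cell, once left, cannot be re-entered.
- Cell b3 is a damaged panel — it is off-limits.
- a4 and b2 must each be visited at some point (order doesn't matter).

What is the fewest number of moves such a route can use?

8

Any route passes through a4 and b2 in some order between c3 and c1. Summing Manhattan distances along each leg and taking the cheapest ordering (c3 → a4 → b2 → c1) gives a lower bound of 3 + 3 + 2 = 8 moves.
A route of 8 moves achieves this: c3 → c4 → b4 → a4 → a3 → a2 → b2 → b1 → c1.
Since 8 matches the lower bound, it is optimal.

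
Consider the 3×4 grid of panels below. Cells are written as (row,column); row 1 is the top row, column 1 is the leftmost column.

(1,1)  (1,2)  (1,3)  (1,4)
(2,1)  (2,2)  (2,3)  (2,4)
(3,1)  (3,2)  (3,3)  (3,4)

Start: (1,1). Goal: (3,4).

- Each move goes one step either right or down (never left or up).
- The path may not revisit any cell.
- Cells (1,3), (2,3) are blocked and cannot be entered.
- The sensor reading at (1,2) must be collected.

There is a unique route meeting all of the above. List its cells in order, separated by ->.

Moves only go right or down, so the column and row indices never decrease.
Route from (1,1): right 1 to (1,2), down 2 to (3,2), right 2 to (3,4) — 5 moves in all.
Check: all required cells visited.

(1,1) -> (1,2) -> (2,2) -> (3,2) -> (3,3) -> (3,4)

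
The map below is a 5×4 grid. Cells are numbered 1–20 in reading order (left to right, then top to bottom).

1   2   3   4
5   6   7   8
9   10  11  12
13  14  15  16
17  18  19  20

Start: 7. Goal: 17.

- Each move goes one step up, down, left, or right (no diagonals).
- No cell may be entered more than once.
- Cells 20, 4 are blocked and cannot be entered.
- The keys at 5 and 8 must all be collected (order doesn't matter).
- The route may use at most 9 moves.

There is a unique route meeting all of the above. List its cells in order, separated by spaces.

7 8 12 11 10 6 5 9 13 17

The budget equals the shortest possible length, so every move has to be on a shortest route through the required cells.
Route from 7: right 1 to 8, down 1 to 12, left 2 to 10, up 1 to 6, left 1 to 5, down 3 to 17 — 9 moves in all.
Check: all required cells visited; 9 ≤ 9 moves.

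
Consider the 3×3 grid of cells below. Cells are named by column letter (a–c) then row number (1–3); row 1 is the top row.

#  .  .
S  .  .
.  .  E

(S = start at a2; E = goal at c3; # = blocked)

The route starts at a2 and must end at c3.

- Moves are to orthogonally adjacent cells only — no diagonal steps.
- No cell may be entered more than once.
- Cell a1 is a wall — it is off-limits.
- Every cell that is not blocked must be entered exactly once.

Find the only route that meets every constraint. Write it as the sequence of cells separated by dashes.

Need to visit all 8 open cells exactly once, starting at a2 and ending at c3.
Cell a3 has only two open neighbours (a2 and b3), so the path must pass straight through it: one of those is the cell it's entered from and the other is where it exits.
Route from a2: down 1 to a3, right 1 to b3, up 2 to b1, right 1 to c1, down 2 to c3 — 7 moves in all.
Check: all 8 open cells covered.

a2 - a3 - b3 - b2 - b1 - c1 - c2 - c3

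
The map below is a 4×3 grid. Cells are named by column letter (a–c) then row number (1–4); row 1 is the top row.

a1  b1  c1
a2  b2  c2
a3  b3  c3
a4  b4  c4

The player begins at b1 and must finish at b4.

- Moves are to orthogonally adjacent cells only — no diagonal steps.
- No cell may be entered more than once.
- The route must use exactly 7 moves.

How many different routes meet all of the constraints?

12

Need simple routes of exactly 7 moves from b1 to b4 (Manhattan distance 3, so 2 moves are spent on a detour and 2 undoing it).
Branch systematically from the start, pruning whenever the remaining move budget drops below the Manhattan distance to b4 or differs from it in parity. Grouping the completions by first move — via b2: 2; via a1: 5; via c1: 5 — and summing: 2 + 5 + 5 = 12.
That gives 12 routes.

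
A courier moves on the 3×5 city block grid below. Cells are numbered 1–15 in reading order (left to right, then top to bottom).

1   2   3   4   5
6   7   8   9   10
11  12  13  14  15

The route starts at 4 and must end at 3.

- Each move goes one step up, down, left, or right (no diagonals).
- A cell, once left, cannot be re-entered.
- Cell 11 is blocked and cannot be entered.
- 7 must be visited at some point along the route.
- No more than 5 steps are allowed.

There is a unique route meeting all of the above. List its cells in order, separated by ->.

The budget equals the shortest possible length, so every move has to be on a shortest route through the required cells.
Route from 4: down 1 to 9, left 2 to 7, up 1 to 2, right 1 to 3 — 5 moves in all.
Check: all required cells visited; 5 ≤ 5 moves.

4 -> 9 -> 8 -> 7 -> 2 -> 3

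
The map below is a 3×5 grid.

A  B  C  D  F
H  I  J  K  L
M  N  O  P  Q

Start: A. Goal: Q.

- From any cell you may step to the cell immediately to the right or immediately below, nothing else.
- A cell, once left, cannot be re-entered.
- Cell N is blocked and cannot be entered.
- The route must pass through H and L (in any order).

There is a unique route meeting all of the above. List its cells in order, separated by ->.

Moves only go right or down, so the column and row indices never decrease.
Route from A: down 1 to H, right 4 to L, down 1 to Q — 6 moves in all.
Check: all required cells visited.

A -> H -> I -> J -> K -> L -> Q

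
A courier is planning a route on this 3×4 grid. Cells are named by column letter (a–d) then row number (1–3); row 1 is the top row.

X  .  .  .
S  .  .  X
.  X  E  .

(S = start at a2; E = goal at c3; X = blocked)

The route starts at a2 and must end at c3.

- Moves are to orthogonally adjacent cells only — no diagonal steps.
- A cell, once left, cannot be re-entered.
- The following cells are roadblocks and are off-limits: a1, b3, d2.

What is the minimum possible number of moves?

3

The Manhattan distance from a2 to c3 is |2−3| + |1−3| = 3, so at least 3 moves are needed.
A route of 3 moves achieves this: a2 → b2 → c2 → c3.
Since 3 matches the lower bound, it is optimal.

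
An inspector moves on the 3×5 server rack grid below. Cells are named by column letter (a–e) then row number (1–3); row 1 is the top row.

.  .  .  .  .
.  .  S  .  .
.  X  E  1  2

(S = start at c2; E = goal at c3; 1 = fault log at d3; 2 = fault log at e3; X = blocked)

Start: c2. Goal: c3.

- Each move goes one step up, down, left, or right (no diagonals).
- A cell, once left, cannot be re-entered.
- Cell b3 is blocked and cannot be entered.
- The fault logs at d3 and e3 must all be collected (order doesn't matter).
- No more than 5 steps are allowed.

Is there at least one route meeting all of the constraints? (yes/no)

yes

One route that works: c2 → d2 → e2 → e3 → d3 → c3.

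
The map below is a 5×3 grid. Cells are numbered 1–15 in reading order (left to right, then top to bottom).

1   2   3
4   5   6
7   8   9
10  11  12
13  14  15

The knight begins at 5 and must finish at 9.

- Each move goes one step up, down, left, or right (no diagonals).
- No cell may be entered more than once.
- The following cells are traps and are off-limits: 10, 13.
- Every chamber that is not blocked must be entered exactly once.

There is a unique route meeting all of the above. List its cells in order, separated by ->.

5 -> 6 -> 3 -> 2 -> 1 -> 4 -> 7 -> 8 -> 11 -> 14 -> 15 -> 12 -> 9

Need to visit all 13 open cells exactly once, starting at 5 and ending at 9.
Cell 14 has only two open neighbours (11 and 15), so the path must pass straight through it: one of those is the cell it's entered from and the other is where it exits.
Route from 5: right 1 to 6, up 1 to 3, left 2 to 1, down 2 to 7, right 1 to 8, down 2 to 14, right 1 to 15, up 2 to 9 — 12 moves in all.
Check: all 13 open cells covered.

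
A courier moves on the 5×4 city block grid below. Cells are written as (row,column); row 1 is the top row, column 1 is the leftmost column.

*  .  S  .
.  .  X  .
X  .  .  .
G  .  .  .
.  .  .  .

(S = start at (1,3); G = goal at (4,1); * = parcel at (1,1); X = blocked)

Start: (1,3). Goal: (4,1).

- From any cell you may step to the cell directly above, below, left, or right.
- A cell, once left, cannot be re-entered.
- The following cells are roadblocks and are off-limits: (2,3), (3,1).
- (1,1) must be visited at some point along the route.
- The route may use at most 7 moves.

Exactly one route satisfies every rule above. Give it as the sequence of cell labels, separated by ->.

Any route must reach (1,1) and still end at (4,1) within 7 moves, so the order of the required stops is forced.
Route from (1,3): left 2 to (1,1), down 1 to (2,1), right 1 to (2,2), down 2 to (4,2), left 1 to (4,1) — 7 moves in all.
Check: all required cells visited; 7 ≤ 7 moves.

(1,3) -> (1,2) -> (1,1) -> (2,1) -> (2,2) -> (3,2) -> (4,2) -> (4,1)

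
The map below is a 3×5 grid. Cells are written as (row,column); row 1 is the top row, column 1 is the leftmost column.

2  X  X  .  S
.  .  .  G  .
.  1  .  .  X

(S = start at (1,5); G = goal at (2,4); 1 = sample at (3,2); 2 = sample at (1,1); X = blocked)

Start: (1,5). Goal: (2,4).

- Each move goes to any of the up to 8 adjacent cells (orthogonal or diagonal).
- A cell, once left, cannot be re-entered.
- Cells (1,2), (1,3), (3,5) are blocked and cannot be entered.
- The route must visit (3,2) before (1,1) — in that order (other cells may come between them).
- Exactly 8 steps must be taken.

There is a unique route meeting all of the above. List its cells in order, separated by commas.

(1,5), (1,4), (2,3), (3,2), (2,1), (1,1), (2,2), (3,3), (2,4)

The waypoints must appear in the order (3,2), (1,1), with no cell reused.
Route from (1,5): left to (1,4), 2× down-left (reaching (3,2)), up-left to (2,1), up to (1,1), 2× down-right (reaching (3,3)), up-right to (2,4) — 8 moves in all.
Check: order respected (1 at step 3, 2 at step 5); 8 moves as required.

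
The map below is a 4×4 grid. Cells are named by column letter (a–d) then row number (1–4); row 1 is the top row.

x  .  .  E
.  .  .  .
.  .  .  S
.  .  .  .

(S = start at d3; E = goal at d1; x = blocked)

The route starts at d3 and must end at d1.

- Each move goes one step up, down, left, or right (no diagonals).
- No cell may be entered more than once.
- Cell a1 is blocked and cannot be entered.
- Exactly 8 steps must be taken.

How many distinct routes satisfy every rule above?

Need simple routes of exactly 8 moves from d3 to d1 (Manhattan distance 2, so 3 moves are spent on a detour and 3 undoing it).
Branch systematically from the start, pruning whenever the remaining move budget drops below the Manhattan distance to d1 or differs from it in parity. Grouping the completions by first move — via d2: 1; via d4: 9; via c3: 7 — and summing: 1 + 9 + 7 = 17.
That gives 17 routes.

17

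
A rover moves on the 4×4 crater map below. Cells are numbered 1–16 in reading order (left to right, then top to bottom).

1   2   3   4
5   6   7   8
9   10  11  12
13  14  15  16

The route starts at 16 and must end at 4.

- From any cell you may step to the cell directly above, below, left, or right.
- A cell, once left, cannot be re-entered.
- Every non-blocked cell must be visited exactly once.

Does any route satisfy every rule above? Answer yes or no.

One route that works: 16 → 12 → 8 → 7 → 11 → 15 → 14 → 13 → 9 → 10 → 6 → 5 → 1 → 2 → 3 → 4.

yes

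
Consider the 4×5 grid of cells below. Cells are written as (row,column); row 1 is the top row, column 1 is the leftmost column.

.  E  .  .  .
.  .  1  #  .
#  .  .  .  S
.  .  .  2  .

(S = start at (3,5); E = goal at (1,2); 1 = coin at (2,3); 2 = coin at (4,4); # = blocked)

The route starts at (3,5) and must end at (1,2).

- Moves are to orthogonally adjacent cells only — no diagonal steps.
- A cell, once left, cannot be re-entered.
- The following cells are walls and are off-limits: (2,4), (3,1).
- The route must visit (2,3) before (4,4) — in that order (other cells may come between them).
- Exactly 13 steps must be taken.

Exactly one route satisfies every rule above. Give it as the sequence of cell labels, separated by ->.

(3,5) -> (2,5) -> (1,5) -> (1,4) -> (1,3) -> (2,3) -> (3,3) -> (3,4) -> (4,4) -> (4,3) -> (4,2) -> (3,2) -> (2,2) -> (1,2)

The waypoints must appear in the order (2,3), (4,4), with no cell reused.
Route from (3,5): up 2 to (1,5), left 2 to (1,3), down 2 to (3,3), right 1 to (3,4), down 1 to (4,4), left 2 to (4,2), up 3 to (1,2) — 13 moves in all.
Check: order respected (1 at step 5, 2 at step 8); 13 moves as required.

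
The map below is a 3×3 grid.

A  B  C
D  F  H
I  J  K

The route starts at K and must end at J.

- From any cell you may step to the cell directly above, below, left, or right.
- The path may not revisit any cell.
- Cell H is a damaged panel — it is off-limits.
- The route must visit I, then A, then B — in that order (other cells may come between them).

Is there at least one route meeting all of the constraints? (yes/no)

Every way from K to I runs through J — but J is where the route must end, so it would be entered once on the way to I and again at the finish.

no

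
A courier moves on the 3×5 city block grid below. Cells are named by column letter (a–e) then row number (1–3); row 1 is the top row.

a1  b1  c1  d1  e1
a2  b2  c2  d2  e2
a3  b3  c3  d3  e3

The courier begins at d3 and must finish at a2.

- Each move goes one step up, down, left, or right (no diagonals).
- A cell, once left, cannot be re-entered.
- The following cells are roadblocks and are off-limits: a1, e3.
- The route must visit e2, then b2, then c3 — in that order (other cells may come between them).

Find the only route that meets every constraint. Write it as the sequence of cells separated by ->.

d3 -> d2 -> e2 -> e1 -> d1 -> c1 -> b1 -> b2 -> c2 -> c3 -> b3 -> a3 -> a2

The waypoints must appear in the order e2, b2, c3, with no cell reused.
Route from d3: up 1 to d2, right 1 to e2, up 1 to e1, left 3 to b1, down 1 to b2, right 1 to c2, down 1 to c3, left 2 to a3, up 1 to a2 — 12 moves in all.
Check: order respected (e2 at step 2, b2 at step 7, c3 at step 9).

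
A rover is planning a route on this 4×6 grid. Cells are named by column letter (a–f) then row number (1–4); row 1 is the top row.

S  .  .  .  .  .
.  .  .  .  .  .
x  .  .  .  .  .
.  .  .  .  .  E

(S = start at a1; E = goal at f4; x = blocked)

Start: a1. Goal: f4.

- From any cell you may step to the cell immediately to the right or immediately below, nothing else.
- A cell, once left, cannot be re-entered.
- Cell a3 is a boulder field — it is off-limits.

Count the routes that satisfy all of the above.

A right/down-only route from a1 to f4 makes exactly 3 down-moves and 5 right-moves in some order.
With no other constraints that would be C(8,3) = 56 routes.
Subtract routes through each blocked cell (inclusion–exclusion for overlaps): − through a3: 6 → 50.
That gives 50 routes.

50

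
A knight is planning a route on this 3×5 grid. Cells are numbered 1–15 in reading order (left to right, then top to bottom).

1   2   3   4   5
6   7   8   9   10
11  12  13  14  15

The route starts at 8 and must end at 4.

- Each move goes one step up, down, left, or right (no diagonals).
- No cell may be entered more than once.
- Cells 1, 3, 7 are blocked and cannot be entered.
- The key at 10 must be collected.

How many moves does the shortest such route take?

4

Any route passes through 10 somewhere between 8 and 4. Summing Manhattan distances along the two legs (8 → 10 → 4) gives a lower bound of 2 + 2 = 4 moves.
A route of 4 moves achieves this: 8 → 9 → 10 → 5 → 4.
Since 4 matches the lower bound, it is optimal.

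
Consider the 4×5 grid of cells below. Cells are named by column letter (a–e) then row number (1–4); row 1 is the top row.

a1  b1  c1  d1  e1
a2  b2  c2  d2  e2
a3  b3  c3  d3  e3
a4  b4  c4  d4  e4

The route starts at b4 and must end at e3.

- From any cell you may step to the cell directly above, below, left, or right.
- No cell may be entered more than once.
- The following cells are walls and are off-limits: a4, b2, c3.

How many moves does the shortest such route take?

4

The Manhattan distance from b4 to e3 is |4−3| + |2−5| = 4, so at least 4 moves are needed.
A route of 4 moves achieves this: b4 → c4 → d4 → d3 → e3.
Since 4 matches the lower bound, it is optimal.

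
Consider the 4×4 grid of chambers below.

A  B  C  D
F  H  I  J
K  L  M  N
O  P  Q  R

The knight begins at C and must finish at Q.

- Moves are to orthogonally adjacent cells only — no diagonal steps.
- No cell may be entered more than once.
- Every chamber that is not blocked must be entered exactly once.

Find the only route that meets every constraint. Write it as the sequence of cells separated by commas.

Need to visit all 16 open cells exactly once, starting at C and ending at Q.
Route from C: right 1 to D, down 1 to J, left 2 to H, up 1 to B, left 1 to A, down 3 to O, right 1 to P, up 1 to L, right 2 to N, down 1 to R, left 1 to Q — 15 moves in all.
Check: all 16 open cells covered.

C, D, J, I, H, B, A, F, K, O, P, L, M, N, R, Q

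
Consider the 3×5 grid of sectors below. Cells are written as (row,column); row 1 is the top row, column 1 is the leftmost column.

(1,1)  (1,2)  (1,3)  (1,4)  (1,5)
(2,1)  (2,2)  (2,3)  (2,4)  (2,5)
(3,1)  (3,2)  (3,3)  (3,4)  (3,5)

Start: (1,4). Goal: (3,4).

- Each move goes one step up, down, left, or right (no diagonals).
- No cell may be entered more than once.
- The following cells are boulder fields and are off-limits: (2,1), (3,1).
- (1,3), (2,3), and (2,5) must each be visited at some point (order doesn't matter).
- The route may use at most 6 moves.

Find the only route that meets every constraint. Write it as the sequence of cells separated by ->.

(1,4) -> (1,3) -> (2,3) -> (2,4) -> (2,5) -> (3,5) -> (3,4)

The budget equals the shortest possible length, so every move has to be on a shortest route through the required cells.
Route from (1,4): left to (1,3), down to (2,3), 2× right (reaching (2,5)), down to (3,5), left to (3,4) — 6 moves in all.
Check: all required cells visited; 6 ≤ 6 moves.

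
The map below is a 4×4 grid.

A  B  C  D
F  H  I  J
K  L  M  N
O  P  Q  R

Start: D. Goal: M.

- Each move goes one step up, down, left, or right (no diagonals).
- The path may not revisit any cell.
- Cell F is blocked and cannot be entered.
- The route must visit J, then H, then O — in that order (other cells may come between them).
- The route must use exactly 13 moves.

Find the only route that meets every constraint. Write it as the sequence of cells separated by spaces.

The waypoints must appear in the order J, H, O, with no cell reused.
Route from D: down 1 to J, left 1 to I, up 1 to C, left 1 to B, down 2 to L, left 1 to K, down 1 to O, right 3 to R, up 1 to N, left 1 to M — 13 moves in all.
Check: order respected (J at step 1, H at step 5, O at step 8); 13 moves as required.

D J I C B H L K O P Q R N M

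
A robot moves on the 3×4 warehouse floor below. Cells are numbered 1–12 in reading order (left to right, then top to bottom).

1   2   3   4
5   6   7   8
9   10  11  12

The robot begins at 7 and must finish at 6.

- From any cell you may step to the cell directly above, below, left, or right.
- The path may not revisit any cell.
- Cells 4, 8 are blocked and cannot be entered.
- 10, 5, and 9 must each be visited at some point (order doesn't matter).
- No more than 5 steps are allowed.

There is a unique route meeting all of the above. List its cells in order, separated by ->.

The 5-move cap with required stops at 10, 5, 9 leaves no slack for detours.
Route from 7: down to 11, 2× left (reaching 9), up to 5, right to 6 — 5 moves in all.
Check: all required cells visited; 5 ≤ 5 moves.

7 -> 11 -> 10 -> 9 -> 5 -> 6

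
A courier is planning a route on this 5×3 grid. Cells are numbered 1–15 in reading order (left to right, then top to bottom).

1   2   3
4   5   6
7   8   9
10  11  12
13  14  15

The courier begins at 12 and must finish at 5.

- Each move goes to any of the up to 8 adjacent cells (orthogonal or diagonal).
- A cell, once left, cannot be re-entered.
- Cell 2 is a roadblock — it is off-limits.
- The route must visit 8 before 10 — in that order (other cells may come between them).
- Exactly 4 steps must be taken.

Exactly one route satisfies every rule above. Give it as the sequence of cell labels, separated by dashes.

The waypoints must appear in the order 8, 10, with no cell reused.
Route from 12: up-left to 8, down-left to 10, up to 7, up-right to 5 — 4 moves in all.
Check: order respected (8 at step 1, 10 at step 2); 4 moves as required.

12 - 8 - 10 - 7 - 5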